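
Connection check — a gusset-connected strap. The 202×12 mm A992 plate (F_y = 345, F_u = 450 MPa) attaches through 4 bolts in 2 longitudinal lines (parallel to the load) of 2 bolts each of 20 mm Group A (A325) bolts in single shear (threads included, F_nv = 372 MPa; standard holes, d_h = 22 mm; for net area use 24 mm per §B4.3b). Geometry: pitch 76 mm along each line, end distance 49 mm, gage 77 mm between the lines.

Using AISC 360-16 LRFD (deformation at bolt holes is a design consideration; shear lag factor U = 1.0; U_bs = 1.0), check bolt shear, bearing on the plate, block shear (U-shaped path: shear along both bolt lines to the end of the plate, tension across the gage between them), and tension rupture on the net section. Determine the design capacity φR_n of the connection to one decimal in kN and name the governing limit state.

350.6 kN (bolt shear governs)

Bolt shear: A_b = π(20)²/4 = 314.16 mm². φR_n = 0.75 × 372 × 314.16 × 4 × 1 = 350.6 kN.
Bearing (12 mm plate, F_u = 450 MPa): end bolts L_c = 49 − 22/2 = 38, R_n = min(1.2×38×12×450, 2.4×20×12×450) = 246.24 kN/bolt; interior L_c = 76 − 22 = 54, R_n = 259.2 kN/bolt. φR_n = 0.75 × (2×246.24 + 2×259.2) = 758.2 kN.
Block shear: shear path 2×[49+1×76] = 2×125 mm, A_gv = 3000, A_nv = 2×(125 − 1.5×24)×12 = 2136 mm²; tension across gage: (77 − 1×24)×12 = 636 mm². R_n = min(0.6×450×2136, 0.6×345×3000) + 1.0×450×636 = min(576.72, 621) + 286.2 = 862.92 kN. φR_n = 0.75 × 862.92 = 647.2 kN.
Tension rupture (net): A_n = (202 − 2×24)×12 = 1848 mm² (U = 1.0, A_e = A_n). φR_n = 0.75 × 450 × 1848 = 623.7 kN.
Governing: min(350.6, 758.2, 647.2, 623.7) = 350.6 kN → bolt shear.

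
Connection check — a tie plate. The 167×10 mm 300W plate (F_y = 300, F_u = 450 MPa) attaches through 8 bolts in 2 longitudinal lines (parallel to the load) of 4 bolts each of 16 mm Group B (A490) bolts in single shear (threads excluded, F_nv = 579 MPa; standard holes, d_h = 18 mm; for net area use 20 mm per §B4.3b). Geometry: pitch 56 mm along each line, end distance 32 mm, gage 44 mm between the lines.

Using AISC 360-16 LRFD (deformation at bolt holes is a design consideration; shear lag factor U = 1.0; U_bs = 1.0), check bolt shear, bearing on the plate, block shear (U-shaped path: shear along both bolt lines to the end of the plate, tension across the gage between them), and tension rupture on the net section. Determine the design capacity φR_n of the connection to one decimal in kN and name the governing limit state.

Bolt shear: A_b = π(16)²/4 = 201.06 mm². φR_n = 0.75 × 579 × 201.06 × 8 × 1 = 698.5 kN.
Bearing (10 mm plate, F_u = 450 MPa): end bolts L_c = 32 − 18/2 = 23, R_n = min(1.2×23×10×450, 2.4×16×10×450) = 124.2 kN/bolt; interior L_c = 56 − 18 = 38, R_n = 172.8 kN/bolt. φR_n = 0.75 × (2×124.2 + 6×172.8) = 963.9 kN.
Block shear: shear path 2×[32+3×56] = 2×200 mm, A_gv = 4000, A_nv = 2×(200 − 3.5×20)×10 = 2600 mm²; tension across gage: (44 − 1×20)×10 = 240 mm². R_n = min(0.6×450×2600, 0.6×300×4000) + 1.0×450×240 = min(702, 720) + 108 = 810 kN. φR_n = 0.75 × 810 = 607.5 kN.
Tension rupture (net): A_n = (167 − 2×20)×10 = 1270 mm² (U = 1.0, A_e = A_n). φR_n = 0.75 × 450 × 1270 = 428.6 kN.
Governing: min(698.5, 963.9, 607.5, 428.6) = 428.6 kN → net-section rupture.

428.6 kN (net-section rupture governs)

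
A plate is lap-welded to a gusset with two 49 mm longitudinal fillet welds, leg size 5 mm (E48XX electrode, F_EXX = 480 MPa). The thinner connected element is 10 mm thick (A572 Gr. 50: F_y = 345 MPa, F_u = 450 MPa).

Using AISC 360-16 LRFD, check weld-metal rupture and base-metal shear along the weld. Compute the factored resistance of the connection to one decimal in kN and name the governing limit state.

Weld metal: throat = 0.707×5 = 3.535 mm, L = 2×49 = 98 mm. φR_n = 0.75 × 0.6 × 480 × 3.535 × 98 = 74.8 kN.
Base metal shear (10 mm plate): yield φR_n = 1.0×0.6×345×10×98 = 202.9 kN; rupture φR_n = 0.75×0.6×450×10×98 = 198.5 kN; take 198.5 kN (rupture).
Governing: min(74.8, 198.5) = 74.8 kN → weld metal.

74.8 kN (weld metal governs)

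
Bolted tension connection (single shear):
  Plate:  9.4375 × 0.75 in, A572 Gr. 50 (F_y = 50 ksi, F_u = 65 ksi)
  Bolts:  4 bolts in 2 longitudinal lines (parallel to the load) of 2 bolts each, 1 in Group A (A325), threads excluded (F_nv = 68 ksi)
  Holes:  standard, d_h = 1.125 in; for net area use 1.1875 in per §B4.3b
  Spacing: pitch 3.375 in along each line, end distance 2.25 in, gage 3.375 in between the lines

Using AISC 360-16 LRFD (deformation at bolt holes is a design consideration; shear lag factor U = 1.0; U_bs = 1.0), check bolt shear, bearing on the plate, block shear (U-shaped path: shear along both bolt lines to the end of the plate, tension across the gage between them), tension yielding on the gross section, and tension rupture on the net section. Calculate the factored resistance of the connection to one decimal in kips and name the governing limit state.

160.2 kips (bolt shear governs)

Bolt shear: A_b = π(1)²/4 = 0.7854 in². φR_n = 0.75 × 68 × 0.7854 × 4 × 1 = 160.2 kips.
Bearing (0.75 in plate, F_u = 65 ksi): end bolts L_c = 2.25 − 1.125/2 = 1.6875, R_n = min(1.2×1.6875×0.75×65, 2.4×1×0.75×65) = 98.719 kips/bolt; interior L_c = 3.375 − 1.125 = 2.25, R_n = 117 kips/bolt. φR_n = 0.75 × (2×98.719 + 2×117) = 323.6 kips.
Block shear: shear path 2×[2.25+1×3.375] = 2×5.625 in, A_gv = 8.4375, A_nv = 2×(5.625 − 1.5×1.1875)×0.75 = 5.7656 in²; tension across gage: (3.375 − 1×1.1875)×0.75 = 1.6406 in². R_n = min(0.6×65×5.7656, 0.6×50×8.4375) + 1.0×65×1.6406 = min(224.86, 253.13) + 106.64 = 331.5 kips. φR_n = 0.75 × 331.5 = 248.6 kips.
Tension yield (gross): A_g = 9.4375×0.75 = 7.0781 in². φR_n = 0.90 × 50 × 7.0781 = 318.5 kips.
Tension rupture (net): A_n = (9.4375 − 2×1.1875)×0.75 = 5.2969 in² (U = 1.0, A_e = A_n). φR_n = 0.75 × 65 × 5.2969 = 258.2 kips.
Governing: min(160.2, 323.6, 248.6, 318.5, 258.2) = 160.2 kips → bolt shear.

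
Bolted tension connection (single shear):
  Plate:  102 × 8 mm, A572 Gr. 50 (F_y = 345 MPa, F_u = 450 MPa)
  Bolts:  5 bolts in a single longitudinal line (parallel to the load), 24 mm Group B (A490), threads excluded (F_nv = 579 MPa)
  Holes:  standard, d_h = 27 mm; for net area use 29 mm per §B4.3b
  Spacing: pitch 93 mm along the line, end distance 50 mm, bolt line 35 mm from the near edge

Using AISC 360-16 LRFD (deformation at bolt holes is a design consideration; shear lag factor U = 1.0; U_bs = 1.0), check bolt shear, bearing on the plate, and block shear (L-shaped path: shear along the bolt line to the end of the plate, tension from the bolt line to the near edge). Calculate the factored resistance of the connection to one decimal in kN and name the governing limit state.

Bolt shear: A_b = π(24)²/4 = 452.39 mm². φR_n = 0.75 × 579 × 452.39 × 5 × 1 = 982.3 kN.
Bearing (8 mm plate, F_u = 450 MPa): end bolts L_c = 50 − 27/2 = 36.5, R_n = min(1.2×36.5×8×450, 2.4×24×8×450) = 157.68 kN/bolt; interior L_c = 93 − 27 = 66, R_n = 207.36 kN/bolt. φR_n = 0.75 × (1×157.68 + 4×207.36) = 740.3 kN.
Block shear: shear path 1×[50+4×93] = 1×422 mm, A_gv = 3376, A_nv = 1×(422 − 4.5×29)×8 = 2332 mm²; tension to near edge: (35 − 0.5×29)×8 = 164 mm². R_n = min(0.6×450×2332, 0.6×345×3376) + 1.0×450×164 = min(629.64, 698.83) + 73.8 = 703.44 kN. φR_n = 0.75 × 703.44 = 527.6 kN.
Governing: min(982.3, 740.3, 527.6) = 527.6 kN → block shear.

527.6 kN (block shear governs)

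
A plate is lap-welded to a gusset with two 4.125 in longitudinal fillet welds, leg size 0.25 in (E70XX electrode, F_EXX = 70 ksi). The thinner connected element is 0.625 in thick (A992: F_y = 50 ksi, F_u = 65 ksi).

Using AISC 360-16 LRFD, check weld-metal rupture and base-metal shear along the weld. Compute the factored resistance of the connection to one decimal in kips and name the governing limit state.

45.9 kips (weld metal governs)

Weld metal: throat = 0.707×0.25 = 0.17675 in, L = 2×4.125 = 8.25 in. φR_n = 0.75 × 0.6 × 70 × 0.17675 × 8.25 = 45.9 kips.
Base metal shear (0.625 in plate): yield φR_n = 1.0×0.6×50×0.625×8.25 = 154.7 kips; rupture φR_n = 0.75×0.6×65×0.625×8.25 = 150.8 kips; take 150.8 kips (rupture).
Governing: min(45.9, 150.8) = 45.9 kips → weld metal.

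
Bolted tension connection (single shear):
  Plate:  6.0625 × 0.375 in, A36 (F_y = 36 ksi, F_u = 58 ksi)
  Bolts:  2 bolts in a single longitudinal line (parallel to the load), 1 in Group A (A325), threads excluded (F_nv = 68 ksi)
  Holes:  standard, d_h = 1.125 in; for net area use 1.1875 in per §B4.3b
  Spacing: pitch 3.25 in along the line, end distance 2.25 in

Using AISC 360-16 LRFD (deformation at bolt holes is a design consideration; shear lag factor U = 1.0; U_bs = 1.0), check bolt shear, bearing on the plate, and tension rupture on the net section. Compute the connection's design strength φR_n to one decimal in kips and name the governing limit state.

Bolt shear: A_b = π(1)²/4 = 0.7854 in². φR_n = 0.75 × 68 × 0.7854 × 2 × 1 = 80.1 kips.
Bearing (0.375 in plate, F_u = 58 ksi): end bolts L_c = 2.25 − 1.125/2 = 1.6875, R_n = min(1.2×1.6875×0.375×58, 2.4×1×0.375×58) = 44.044 kips/bolt; interior L_c = 3.25 − 1.125 = 2.125, R_n = 52.2 kips/bolt. φR_n = 0.75 × (1×44.044 + 1×52.2) = 72.2 kips.
Tension rupture (net): A_n = (6.0625 − 1×1.1875)×0.375 = 1.8281 in² (U = 1.0, A_e = A_n). φR_n = 0.75 × 58 × 1.8281 = 79.5 kips.
Governing: min(80.1, 72.2, 79.5) = 72.2 kips → bearing.

72.2 kips (bearing governs)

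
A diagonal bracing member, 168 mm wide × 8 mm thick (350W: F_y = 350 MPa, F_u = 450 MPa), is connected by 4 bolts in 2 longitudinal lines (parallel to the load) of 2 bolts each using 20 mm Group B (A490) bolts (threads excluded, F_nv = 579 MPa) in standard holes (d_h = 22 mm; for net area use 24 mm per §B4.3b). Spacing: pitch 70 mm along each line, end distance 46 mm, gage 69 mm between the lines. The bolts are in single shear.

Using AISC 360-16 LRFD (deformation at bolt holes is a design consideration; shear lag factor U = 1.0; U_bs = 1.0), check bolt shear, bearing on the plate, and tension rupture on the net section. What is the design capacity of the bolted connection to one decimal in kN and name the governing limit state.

Bolt shear: A_b = π(20)²/4 = 314.16 mm². φR_n = 0.75 × 579 × 314.16 × 4 × 1 = 545.7 kN.
Bearing (8 mm plate, F_u = 450 MPa): end bolts L_c = 46 − 22/2 = 35, R_n = min(1.2×35×8×450, 2.4×20×8×450) = 151.2 kN/bolt; interior L_c = 70 − 22 = 48, R_n = 172.8 kN/bolt. φR_n = 0.75 × (2×151.2 + 2×172.8) = 486.0 kN.
Tension rupture (net): A_n = (168 − 2×24)×8 = 960 mm² (U = 1.0, A_e = A_n). φR_n = 0.75 × 450 × 960 = 324.0 kN.
Governing: min(545.7, 486.0, 324.0) = 324.0 kN → net-section rupture.

324.0 kN (net-section rupture governs)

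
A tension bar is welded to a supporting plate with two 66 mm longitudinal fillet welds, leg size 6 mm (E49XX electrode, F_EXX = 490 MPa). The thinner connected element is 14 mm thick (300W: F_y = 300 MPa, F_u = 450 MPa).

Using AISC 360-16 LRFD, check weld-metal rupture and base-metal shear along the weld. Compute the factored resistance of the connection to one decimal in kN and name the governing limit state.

Weld metal: throat = 0.707×6 = 4.242 mm, L = 2×66 = 132 mm. φR_n = 0.75 × 0.6 × 490 × 4.242 × 132 = 123.5 kN.
Base metal shear (14 mm plate): yield φR_n = 1.0×0.6×300×14×132 = 332.6 kN; rupture φR_n = 0.75×0.6×450×14×132 = 374.2 kN; take 332.6 kN (yield).
Governing: min(123.5, 332.6) = 123.5 kN → weld metal.

123.5 kN (weld metal governs)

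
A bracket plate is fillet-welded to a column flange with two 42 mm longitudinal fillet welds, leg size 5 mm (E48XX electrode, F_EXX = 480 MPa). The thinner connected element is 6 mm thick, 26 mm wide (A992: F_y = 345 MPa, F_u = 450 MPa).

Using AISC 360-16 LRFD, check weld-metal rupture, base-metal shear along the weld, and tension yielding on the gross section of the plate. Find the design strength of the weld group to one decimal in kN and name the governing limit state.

Weld metal: throat = 0.707×5 = 3.535 mm, L = 2×42 = 84 mm. φR_n = 0.75 × 0.6 × 480 × 3.535 × 84 = 64.1 kN.
Base metal shear (6 mm plate): yield φR_n = 1.0×0.6×345×6×84 = 104.3 kN; rupture φR_n = 0.75×0.6×450×6×84 = 102.1 kN; take 102.1 kN (rupture).
Tension yield (gross): A_g = 26×6 = 156 mm². φR_n = 0.90 × 345 × 156 = 48.4 kN.
Governing: min(64.1, 102.1, 48.4) = 48.4 kN → gross-section yield.

48.4 kN (gross-section yield governs)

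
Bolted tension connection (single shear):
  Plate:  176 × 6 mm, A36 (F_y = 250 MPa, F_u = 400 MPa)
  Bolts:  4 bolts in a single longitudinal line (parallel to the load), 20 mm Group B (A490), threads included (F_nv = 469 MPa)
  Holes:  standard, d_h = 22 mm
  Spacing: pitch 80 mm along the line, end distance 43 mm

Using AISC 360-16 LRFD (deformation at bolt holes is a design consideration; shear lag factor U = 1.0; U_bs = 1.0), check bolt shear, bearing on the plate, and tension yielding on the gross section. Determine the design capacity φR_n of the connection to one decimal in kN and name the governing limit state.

237.6 kN (gross-section yield governs)

Bolt shear: A_b = π(20)²/4 = 314.16 mm². φR_n = 0.75 × 469 × 314.16 × 4 × 1 = 442.0 kN.
Bearing (6 mm plate, F_u = 400 MPa): end bolts L_c = 43 − 22/2 = 32, R_n = min(1.2×32×6×400, 2.4×20×6×400) = 92.16 kN/bolt; interior L_c = 80 − 22 = 58, R_n = 115.2 kN/bolt. φR_n = 0.75 × (1×92.16 + 3×115.2) = 328.3 kN.
Tension yield (gross): A_g = 176×6 = 1056 mm². φR_n = 0.90 × 250 × 1056 = 237.6 kN.
Governing: min(442.0, 328.3, 237.6) = 237.6 kN → gross-section yield.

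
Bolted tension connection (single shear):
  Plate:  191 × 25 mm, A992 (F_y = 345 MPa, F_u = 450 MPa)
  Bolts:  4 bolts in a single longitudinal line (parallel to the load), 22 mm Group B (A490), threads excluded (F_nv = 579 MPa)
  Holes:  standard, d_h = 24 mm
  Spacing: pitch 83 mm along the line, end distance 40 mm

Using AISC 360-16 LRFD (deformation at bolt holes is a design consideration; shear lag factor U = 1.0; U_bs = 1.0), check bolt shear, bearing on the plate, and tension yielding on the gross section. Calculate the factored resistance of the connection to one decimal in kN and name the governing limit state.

660.3 kN (bolt shear governs)

Bolt shear: A_b = π(22)²/4 = 380.13 mm². φR_n = 0.75 × 579 × 380.13 × 4 × 1 = 660.3 kN.
Bearing (25 mm plate, F_u = 450 MPa): end bolts L_c = 40 − 24/2 = 28, R_n = min(1.2×28×25×450, 2.4×22×25×450) = 378 kN/bolt; interior L_c = 83 − 24 = 59, R_n = 594 kN/bolt. φR_n = 0.75 × (1×378 + 3×594) = 1620.0 kN.
Tension yield (gross): A_g = 191×25 = 4775 mm². φR_n = 0.90 × 345 × 4775 = 1482.6 kN.
Governing: min(660.3, 1620.0, 1482.6) = 660.3 kN → bolt shear.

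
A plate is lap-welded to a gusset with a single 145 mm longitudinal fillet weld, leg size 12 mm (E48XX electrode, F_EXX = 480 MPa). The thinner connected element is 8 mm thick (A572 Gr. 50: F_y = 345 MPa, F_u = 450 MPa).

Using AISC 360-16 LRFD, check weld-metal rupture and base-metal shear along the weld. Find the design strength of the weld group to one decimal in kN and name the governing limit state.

Weld metal: throat = 0.707×12 = 8.484 mm, L = 145 mm. φR_n = 0.75 × 0.6 × 480 × 8.484 × 145 = 265.7 kN.
Base metal shear (8 mm plate): yield φR_n = 1.0×0.6×345×8×145 = 240.1 kN; rupture φR_n = 0.75×0.6×450×8×145 = 234.9 kN; take 234.9 kN (rupture).
Governing: min(265.7, 234.9) = 234.9 kN → base-metal shear.

234.9 kN (base-metal shear governs)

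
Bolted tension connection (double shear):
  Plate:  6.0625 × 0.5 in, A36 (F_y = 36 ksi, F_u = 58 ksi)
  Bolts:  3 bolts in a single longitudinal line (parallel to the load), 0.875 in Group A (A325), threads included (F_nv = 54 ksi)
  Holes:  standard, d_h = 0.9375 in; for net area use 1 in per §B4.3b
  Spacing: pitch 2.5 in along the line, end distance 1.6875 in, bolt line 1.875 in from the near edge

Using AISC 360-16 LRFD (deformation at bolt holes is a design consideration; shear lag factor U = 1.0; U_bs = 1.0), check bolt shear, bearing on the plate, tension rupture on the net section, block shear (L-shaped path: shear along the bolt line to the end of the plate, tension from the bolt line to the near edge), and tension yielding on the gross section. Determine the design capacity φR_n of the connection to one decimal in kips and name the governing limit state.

Bolt shear: A_b = π(0.875)²/4 = 0.60132 in². φR_n = 0.75 × 54 × 0.60132 × 3 × 2 = 146.1 kips.
Bearing (0.5 in plate, F_u = 58 ksi): end bolts L_c = 1.6875 − 0.9375/2 = 1.21875, R_n = min(1.2×1.21875×0.5×58, 2.4×0.875×0.5×58) = 42.413 kips/bolt; interior L_c = 2.5 − 0.9375 = 1.5625, R_n = 54.375 kips/bolt. φR_n = 0.75 × (1×42.413 + 2×54.375) = 113.4 kips.
Tension rupture (net): A_n = (6.0625 − 1×1)×0.5 = 2.5313 in² (U = 1.0, A_e = A_n). φR_n = 0.75 × 58 × 2.5313 = 110.1 kips.
Block shear: shear path 1×[1.6875+2×2.5] = 1×6.6875 in, A_gv = 3.3438, A_nv = 1×(6.6875 − 2.5×1)×0.5 = 2.0938 in²; tension to near edge: (1.875 − 0.5×1)×0.5 = 0.6875 in². R_n = min(0.6×58×2.0938, 0.6×36×3.3438) + 1.0×58×0.6875 = min(72.864, 72.226) + 39.875 = 112.1 kips. φR_n = 0.75 × 112.1 = 84.1 kips.
Tension yield (gross): A_g = 6.0625×0.5 = 3.0313 in². φR_n = 0.90 × 36 × 3.0313 = 98.2 kips.
Governing: min(146.1, 113.4, 110.1, 84.1, 98.2) = 84.1 kips → block shear.

84.1 kips (block shear governs)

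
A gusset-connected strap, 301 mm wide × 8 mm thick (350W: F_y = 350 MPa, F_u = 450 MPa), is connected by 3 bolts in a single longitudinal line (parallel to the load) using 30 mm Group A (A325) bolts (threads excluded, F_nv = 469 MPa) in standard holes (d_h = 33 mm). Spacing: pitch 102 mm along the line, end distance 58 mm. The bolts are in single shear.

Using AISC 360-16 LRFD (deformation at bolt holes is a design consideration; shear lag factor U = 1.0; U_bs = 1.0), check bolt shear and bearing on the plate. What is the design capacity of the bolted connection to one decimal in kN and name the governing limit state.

Bolt shear: A_b = π(30)²/4 = 706.86 mm². φR_n = 0.75 × 469 × 706.86 × 3 × 1 = 745.9 kN.
Bearing (8 mm plate, F_u = 450 MPa): end bolts L_c = 58 − 33/2 = 41.5, R_n = min(1.2×41.5×8×450, 2.4×30×8×450) = 179.28 kN/bolt; interior L_c = 102 − 33 = 69, R_n = 259.2 kN/bolt. φR_n = 0.75 × (1×179.28 + 2×259.2) = 523.3 kN.
Governing: min(745.9, 523.3) = 523.3 kN → bearing.

523.3 kN (bearing governs)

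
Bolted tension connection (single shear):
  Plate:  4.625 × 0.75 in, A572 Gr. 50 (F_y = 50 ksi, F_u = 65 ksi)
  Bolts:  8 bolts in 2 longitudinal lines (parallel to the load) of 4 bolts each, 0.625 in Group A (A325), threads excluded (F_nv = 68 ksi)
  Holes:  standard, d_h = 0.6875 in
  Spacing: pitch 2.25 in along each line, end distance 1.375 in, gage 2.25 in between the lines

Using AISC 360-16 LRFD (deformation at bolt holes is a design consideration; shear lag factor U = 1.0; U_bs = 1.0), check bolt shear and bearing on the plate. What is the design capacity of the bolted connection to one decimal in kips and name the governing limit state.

125.2 kips (bolt shear governs)

Bolt shear: A_b = π(0.625)²/4 = 0.3068 in². φR_n = 0.75 × 68 × 0.3068 × 8 × 1 = 125.2 kips.
Bearing (0.75 in plate, F_u = 65 ksi): end bolts L_c = 1.375 − 0.6875/2 = 1.03125, R_n = min(1.2×1.03125×0.75×65, 2.4×0.625×0.75×65) = 60.328 kips/bolt; interior L_c = 2.25 − 0.6875 = 1.5625, R_n = 73.125 kips/bolt. φR_n = 0.75 × (2×60.328 + 6×73.125) = 419.6 kips.
Governing: min(125.2, 419.6) = 125.2 kips → bolt shear.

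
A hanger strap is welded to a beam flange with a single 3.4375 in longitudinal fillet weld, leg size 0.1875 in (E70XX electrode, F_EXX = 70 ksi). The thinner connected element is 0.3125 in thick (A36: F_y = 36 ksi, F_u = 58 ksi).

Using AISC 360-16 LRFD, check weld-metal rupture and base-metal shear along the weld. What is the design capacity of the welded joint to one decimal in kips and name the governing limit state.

14.4 kips (weld metal governs)

Weld metal: throat = 0.707×0.1875 = 0.13256 in, L = 3.4375 in. φR_n = 0.75 × 0.6 × 70 × 0.13256 × 3.4375 = 14.4 kips.
Base metal shear (0.3125 in plate): yield φR_n = 1.0×0.6×36×0.3125×3.4375 = 23.2 kips; rupture φR_n = 0.75×0.6×58×0.3125×3.4375 = 28.0 kips; take 23.2 kips (yield).
Governing: min(14.4, 23.2) = 14.4 kips → weld metal.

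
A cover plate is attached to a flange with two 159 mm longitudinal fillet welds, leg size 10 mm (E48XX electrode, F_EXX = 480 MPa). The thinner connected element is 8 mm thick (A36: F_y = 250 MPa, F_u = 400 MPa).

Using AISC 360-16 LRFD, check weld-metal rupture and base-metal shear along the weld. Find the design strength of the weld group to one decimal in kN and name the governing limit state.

381.6 kN (base-metal shear governs)

Weld metal: throat = 0.707×10 = 7.07 mm, L = 2×159 = 318 mm. φR_n = 0.75 × 0.6 × 480 × 7.07 × 318 = 485.6 kN.
Base metal shear (8 mm plate): yield φR_n = 1.0×0.6×250×8×318 = 381.6 kN; rupture φR_n = 0.75×0.6×400×8×318 = 457.9 kN; take 381.6 kN (yield).
Governing: min(485.6, 381.6) = 381.6 kN → base-metal shear.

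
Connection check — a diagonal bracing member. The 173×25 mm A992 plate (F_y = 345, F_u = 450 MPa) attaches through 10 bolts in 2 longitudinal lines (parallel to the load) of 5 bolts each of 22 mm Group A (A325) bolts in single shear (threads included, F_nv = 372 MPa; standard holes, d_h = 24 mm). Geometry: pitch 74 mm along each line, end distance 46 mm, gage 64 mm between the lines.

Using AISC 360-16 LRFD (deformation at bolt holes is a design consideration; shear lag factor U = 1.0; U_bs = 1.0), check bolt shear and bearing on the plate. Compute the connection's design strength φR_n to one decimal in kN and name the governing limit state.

Bolt shear: A_b = π(22)²/4 = 380.13 mm². φR_n = 0.75 × 372 × 380.13 × 10 × 1 = 1060.6 kN.
Bearing (25 mm plate, F_u = 450 MPa): end bolts L_c = 46 − 24/2 = 34, R_n = min(1.2×34×25×450, 2.4×22×25×450) = 459 kN/bolt; interior L_c = 74 − 24 = 50, R_n = 594 kN/bolt. φR_n = 0.75 × (2×459 + 8×594) = 4252.5 kN.
Governing: min(1060.6, 4252.5) = 1060.6 kN → bolt shear.

1060.6 kN (bolt shear governs)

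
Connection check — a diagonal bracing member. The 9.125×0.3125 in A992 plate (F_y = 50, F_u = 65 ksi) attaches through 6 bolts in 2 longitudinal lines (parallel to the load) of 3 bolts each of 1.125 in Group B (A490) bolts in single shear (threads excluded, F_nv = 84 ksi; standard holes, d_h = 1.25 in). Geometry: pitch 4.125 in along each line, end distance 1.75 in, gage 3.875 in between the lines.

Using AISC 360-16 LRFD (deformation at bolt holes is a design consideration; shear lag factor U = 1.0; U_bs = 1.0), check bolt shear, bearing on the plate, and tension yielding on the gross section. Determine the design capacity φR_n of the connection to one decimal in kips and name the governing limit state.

Bolt shear: A_b = π(1.125)²/4 = 0.99402 in². φR_n = 0.75 × 84 × 0.99402 × 6 × 1 = 375.7 kips.
Bearing (0.3125 in plate, F_u = 65 ksi): end bolts L_c = 1.75 − 1.25/2 = 1.125, R_n = min(1.2×1.125×0.3125×65, 2.4×1.125×0.3125×65) = 27.422 kips/bolt; interior L_c = 4.125 − 1.25 = 2.875, R_n = 54.844 kips/bolt. φR_n = 0.75 × (2×27.422 + 4×54.844) = 205.7 kips.
Tension yield (gross): A_g = 9.125×0.3125 = 2.8516 in². φR_n = 0.90 × 50 × 2.8516 = 128.3 kips.
Governing: min(375.7, 205.7, 128.3) = 128.3 kips → gross-section yield.

128.3 kips (gross-section yield governs)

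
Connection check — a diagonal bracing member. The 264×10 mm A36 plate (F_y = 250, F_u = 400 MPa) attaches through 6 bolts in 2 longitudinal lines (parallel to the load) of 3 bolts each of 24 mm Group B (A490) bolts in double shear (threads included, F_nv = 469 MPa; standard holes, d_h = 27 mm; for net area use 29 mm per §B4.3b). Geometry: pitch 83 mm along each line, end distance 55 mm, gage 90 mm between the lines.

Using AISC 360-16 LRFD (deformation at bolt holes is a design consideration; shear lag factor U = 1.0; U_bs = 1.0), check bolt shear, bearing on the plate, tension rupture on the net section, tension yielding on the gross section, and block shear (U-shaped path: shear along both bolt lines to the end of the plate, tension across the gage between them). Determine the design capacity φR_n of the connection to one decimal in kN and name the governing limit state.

594.0 kN (gross-section yield governs)

Bolt shear: A_b = π(24)²/4 = 452.39 mm². φR_n = 0.75 × 469 × 452.39 × 6 × 2 = 1909.5 kN.
Bearing (10 mm plate, F_u = 400 MPa): end bolts L_c = 55 − 27/2 = 41.5, R_n = min(1.2×41.5×10×400, 2.4×24×10×400) = 199.2 kN/bolt; interior L_c = 83 − 27 = 56, R_n = 230.4 kN/bolt. φR_n = 0.75 × (2×199.2 + 4×230.4) = 990.0 kN.
Tension rupture (net): A_n = (264 − 2×29)×10 = 2060 mm² (U = 1.0, A_e = A_n). φR_n = 0.75 × 400 × 2060 = 618.0 kN.
Tension yield (gross): A_g = 264×10 = 2640 mm². φR_n = 0.90 × 250 × 2640 = 594.0 kN.
Block shear: shear path 2×[55+2×83] = 2×221 mm, A_gv = 4420, A_nv = 2×(221 − 2.5×29)×10 = 2970 mm²; tension across gage: (90 − 1×29)×10 = 610 mm². R_n = min(0.6×400×2970, 0.6×250×4420) + 1.0×400×610 = min(712.8, 663) + 244 = 907 kN. φR_n = 0.75 × 907 = 680.3 kN.
Governing: min(1909.5, 990.0, 618.0, 594.0, 680.3) = 594.0 kN → gross-section yield.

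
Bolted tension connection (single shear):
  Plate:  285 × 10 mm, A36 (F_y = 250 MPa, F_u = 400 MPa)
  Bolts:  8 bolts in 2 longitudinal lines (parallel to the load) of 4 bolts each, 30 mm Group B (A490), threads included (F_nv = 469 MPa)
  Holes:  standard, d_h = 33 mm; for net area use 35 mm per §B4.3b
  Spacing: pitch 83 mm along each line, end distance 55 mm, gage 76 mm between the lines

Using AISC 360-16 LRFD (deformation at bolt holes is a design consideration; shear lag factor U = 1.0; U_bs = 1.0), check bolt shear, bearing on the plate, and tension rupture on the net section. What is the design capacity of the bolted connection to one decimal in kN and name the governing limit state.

645.0 kN (net-section rupture governs)

Bolt shear: A_b = π(30)²/4 = 706.86 mm². φR_n = 0.75 × 469 × 706.86 × 8 × 1 = 1989.1 kN.
Bearing (10 mm plate, F_u = 400 MPa): end bolts L_c = 55 − 33/2 = 38.5, R_n = min(1.2×38.5×10×400, 2.4×30×10×400) = 184.8 kN/bolt; interior L_c = 83 − 33 = 50, R_n = 240 kN/bolt. φR_n = 0.75 × (2×184.8 + 6×240) = 1357.2 kN.
Tension rupture (net): A_n = (285 − 2×35)×10 = 2150 mm² (U = 1.0, A_e = A_n). φR_n = 0.75 × 400 × 2150 = 645.0 kN.
Governing: min(1989.1, 1357.2, 645.0) = 645.0 kN → net-section rupture.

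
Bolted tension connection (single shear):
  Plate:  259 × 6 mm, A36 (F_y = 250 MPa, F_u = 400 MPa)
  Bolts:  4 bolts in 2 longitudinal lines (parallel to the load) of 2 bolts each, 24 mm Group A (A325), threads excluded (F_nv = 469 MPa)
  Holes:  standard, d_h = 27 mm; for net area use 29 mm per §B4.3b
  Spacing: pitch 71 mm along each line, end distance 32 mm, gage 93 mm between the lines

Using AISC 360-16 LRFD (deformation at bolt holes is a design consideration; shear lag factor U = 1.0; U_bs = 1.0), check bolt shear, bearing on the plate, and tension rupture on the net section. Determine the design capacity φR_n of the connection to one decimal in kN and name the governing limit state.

Bolt shear: A_b = π(24)²/4 = 452.39 mm². φR_n = 0.75 × 469 × 452.39 × 4 × 1 = 636.5 kN.
Bearing (6 mm plate, F_u = 400 MPa): end bolts L_c = 32 − 27/2 = 18.5, R_n = min(1.2×18.5×6×400, 2.4×24×6×400) = 53.28 kN/bolt; interior L_c = 71 − 27 = 44, R_n = 126.72 kN/bolt. φR_n = 0.75 × (2×53.28 + 2×126.72) = 270.0 kN.
Tension rupture (net): A_n = (259 − 2×29)×6 = 1206 mm² (U = 1.0, A_e = A_n). φR_n = 0.75 × 400 × 1206 = 361.8 kN.
Governing: min(636.5, 270.0, 361.8) = 270.0 kN → bearing.

270.0 kN (bearing governs)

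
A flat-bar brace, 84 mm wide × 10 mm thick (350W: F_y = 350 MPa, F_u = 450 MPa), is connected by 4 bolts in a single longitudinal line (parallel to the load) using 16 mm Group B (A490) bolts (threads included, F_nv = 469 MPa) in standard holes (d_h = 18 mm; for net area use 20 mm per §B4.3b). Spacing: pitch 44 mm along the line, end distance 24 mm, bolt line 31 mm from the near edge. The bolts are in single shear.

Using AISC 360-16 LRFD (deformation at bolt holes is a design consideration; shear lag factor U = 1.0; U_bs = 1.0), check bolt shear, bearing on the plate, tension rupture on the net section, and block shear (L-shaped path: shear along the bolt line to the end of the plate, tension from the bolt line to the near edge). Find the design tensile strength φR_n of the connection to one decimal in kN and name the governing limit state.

Bolt shear: A_b = π(16)²/4 = 201.06 mm². φR_n = 0.75 × 469 × 201.06 × 4 × 1 = 282.9 kN.
Bearing (10 mm plate, F_u = 450 MPa): end bolts L_c = 24 − 18/2 = 15, R_n = min(1.2×15×10×450, 2.4×16×10×450) = 81 kN/bolt; interior L_c = 44 − 18 = 26, R_n = 140.4 kN/bolt. φR_n = 0.75 × (1×81 + 3×140.4) = 376.7 kN.
Tension rupture (net): A_n = (84 − 1×20)×10 = 640 mm² (U = 1.0, A_e = A_n). φR_n = 0.75 × 450 × 640 = 216.0 kN.
Block shear: shear path 1×[24+3×44] = 1×156 mm, A_gv = 1560, A_nv = 1×(156 − 3.5×20)×10 = 860 mm²; tension to near edge: (31 − 0.5×20)×10 = 210 mm². R_n = min(0.6×450×860, 0.6×350×1560) + 1.0×450×210 = min(232.2, 327.6) + 94.5 = 326.7 kN. φR_n = 0.75 × 326.7 = 245.0 kN.
Governing: min(282.9, 376.7, 216.0, 245.0) = 216.0 kN → net-section rupture.

216.0 kN (net-section rupture governs)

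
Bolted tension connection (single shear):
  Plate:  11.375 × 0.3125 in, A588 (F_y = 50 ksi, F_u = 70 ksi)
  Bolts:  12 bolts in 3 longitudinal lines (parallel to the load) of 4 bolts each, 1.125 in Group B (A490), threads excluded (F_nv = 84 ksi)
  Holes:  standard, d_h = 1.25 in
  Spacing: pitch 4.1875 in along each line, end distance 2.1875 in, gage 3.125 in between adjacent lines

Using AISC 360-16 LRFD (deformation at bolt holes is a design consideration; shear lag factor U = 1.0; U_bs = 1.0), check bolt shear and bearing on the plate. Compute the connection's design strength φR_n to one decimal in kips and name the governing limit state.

491.0 kips (bearing governs)

Bolt shear: A_b = π(1.125)²/4 = 0.99402 in². φR_n = 0.75 × 84 × 0.99402 × 12 × 1 = 751.5 kips.
Bearing (0.3125 in plate, F_u = 70 ksi): end bolts L_c = 2.1875 − 1.25/2 = 1.5625, R_n = min(1.2×1.5625×0.3125×70, 2.4×1.125×0.3125×70) = 41.016 kips/bolt; interior L_c = 4.1875 − 1.25 = 2.9375, R_n = 59.063 kips/bolt. φR_n = 0.75 × (3×41.016 + 9×59.063) = 491.0 kips.
Governing: min(751.5, 491.0) = 491.0 kips → bearing.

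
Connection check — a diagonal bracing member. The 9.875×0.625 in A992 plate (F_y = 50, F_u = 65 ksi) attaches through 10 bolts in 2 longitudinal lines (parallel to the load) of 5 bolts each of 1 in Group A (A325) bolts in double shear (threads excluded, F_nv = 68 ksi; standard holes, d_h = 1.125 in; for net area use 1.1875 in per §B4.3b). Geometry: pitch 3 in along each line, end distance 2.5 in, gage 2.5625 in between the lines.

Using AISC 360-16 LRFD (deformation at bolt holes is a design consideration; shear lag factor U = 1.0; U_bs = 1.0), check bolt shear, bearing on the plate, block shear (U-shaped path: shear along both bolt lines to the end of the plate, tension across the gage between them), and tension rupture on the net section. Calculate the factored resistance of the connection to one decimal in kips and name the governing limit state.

228.5 kips (net-section rupture governs)

Bolt shear: A_b = π(1)²/4 = 0.7854 in². φR_n = 0.75 × 68 × 0.7854 × 10 × 2 = 801.1 kips.
Bearing (0.625 in plate, F_u = 65 ksi): end bolts L_c = 2.5 − 1.125/2 = 1.9375, R_n = min(1.2×1.9375×0.625×65, 2.4×1×0.625×65) = 94.453 kips/bolt; interior L_c = 3 − 1.125 = 1.875, R_n = 91.406 kips/bolt. φR_n = 0.75 × (2×94.453 + 8×91.406) = 690.1 kips.
Block shear: shear path 2×[2.5+4×3] = 2×14.5 in, A_gv = 18.125, A_nv = 2×(14.5 − 4.5×1.1875)×0.625 = 11.445 in²; tension across gage: (2.5625 − 1×1.1875)×0.625 = 0.85938 in². R_n = min(0.6×65×11.445, 0.6×50×18.125) + 1.0×65×0.85938 = min(446.36, 543.75) + 55.86 = 502.22 kips. φR_n = 0.75 × 502.22 = 376.7 kips.
Tension rupture (net): A_n = (9.875 − 2×1.1875)×0.625 = 4.6875 in² (U = 1.0, A_e = A_n). φR_n = 0.75 × 65 × 4.6875 = 228.5 kips.
Governing: min(801.1, 690.1, 376.7, 228.5) = 228.5 kips → net-section rupture.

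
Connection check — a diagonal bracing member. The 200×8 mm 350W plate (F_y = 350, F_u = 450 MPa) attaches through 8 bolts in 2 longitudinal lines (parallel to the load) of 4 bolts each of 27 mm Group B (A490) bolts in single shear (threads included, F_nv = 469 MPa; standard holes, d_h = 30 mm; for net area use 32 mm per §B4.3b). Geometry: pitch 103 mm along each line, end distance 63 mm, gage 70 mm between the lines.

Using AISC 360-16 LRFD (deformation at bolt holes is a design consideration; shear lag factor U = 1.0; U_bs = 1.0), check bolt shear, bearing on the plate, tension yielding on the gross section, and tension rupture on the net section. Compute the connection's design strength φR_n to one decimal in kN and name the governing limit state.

Bolt shear: A_b = π(27)²/4 = 572.56 mm². φR_n = 0.75 × 469 × 572.56 × 8 × 1 = 1611.2 kN.
Bearing (8 mm plate, F_u = 450 MPa): end bolts L_c = 63 − 30/2 = 48, R_n = min(1.2×48×8×450, 2.4×27×8×450) = 207.36 kN/bolt; interior L_c = 103 − 30 = 73, R_n = 233.28 kN/bolt. φR_n = 0.75 × (2×207.36 + 6×233.28) = 1360.8 kN.
Tension yield (gross): A_g = 200×8 = 1600 mm². φR_n = 0.90 × 350 × 1600 = 504.0 kN.
Tension rupture (net): A_n = (200 − 2×32)×8 = 1088 mm² (U = 1.0, A_e = A_n). φR_n = 0.75 × 450 × 1088 = 367.2 kN.
Governing: min(1611.2, 1360.8, 504.0, 367.2) = 367.2 kN → net-section rupture.

367.2 kN (net-section rupture governs)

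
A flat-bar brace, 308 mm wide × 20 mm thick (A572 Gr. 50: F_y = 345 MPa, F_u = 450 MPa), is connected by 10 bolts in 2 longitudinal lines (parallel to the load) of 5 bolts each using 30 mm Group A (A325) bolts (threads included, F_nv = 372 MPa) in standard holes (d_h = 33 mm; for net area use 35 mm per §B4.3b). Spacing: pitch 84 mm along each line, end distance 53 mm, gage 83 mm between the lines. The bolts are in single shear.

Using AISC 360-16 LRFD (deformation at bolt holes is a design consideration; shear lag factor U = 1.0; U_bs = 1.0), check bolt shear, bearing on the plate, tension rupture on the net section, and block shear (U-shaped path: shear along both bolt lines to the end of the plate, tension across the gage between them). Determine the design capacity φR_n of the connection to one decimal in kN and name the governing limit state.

1606.5 kN (net-section rupture governs)

Bolt shear: A_b = π(30)²/4 = 706.86 mm². φR_n = 0.75 × 372 × 706.86 × 10 × 1 = 1972.1 kN.
Bearing (20 mm plate, F_u = 450 MPa): end bolts L_c = 53 − 33/2 = 36.5, R_n = min(1.2×36.5×20×450, 2.4×30×20×450) = 394.2 kN/bolt; interior L_c = 84 − 33 = 51, R_n = 550.8 kN/bolt. φR_n = 0.75 × (2×394.2 + 8×550.8) = 3896.1 kN.
Tension rupture (net): A_n = (308 − 2×35)×20 = 4760 mm² (U = 1.0, A_e = A_n). φR_n = 0.75 × 450 × 4760 = 1606.5 kN.
Block shear: shear path 2×[53+4×84] = 2×389 mm, A_gv = 15560, A_nv = 2×(389 − 4.5×35)×20 = 9260 mm²; tension across gage: (83 − 1×35)×20 = 960 mm². R_n = min(0.6×450×9260, 0.6×345×15560) + 1.0×450×960 = min(2500.2, 3220.9) + 432 = 2932.2 kN. φR_n = 0.75 × 2932.2 = 2199.2 kN.
Governing: min(1972.1, 3896.1, 1606.5, 2199.2) = 1606.5 kN → net-section rupture.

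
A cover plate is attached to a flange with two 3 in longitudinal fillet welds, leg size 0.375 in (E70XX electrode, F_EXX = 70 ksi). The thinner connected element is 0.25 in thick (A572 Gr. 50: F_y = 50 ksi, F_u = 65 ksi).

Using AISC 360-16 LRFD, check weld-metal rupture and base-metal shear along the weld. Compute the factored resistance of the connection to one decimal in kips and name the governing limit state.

43.9 kips (base-metal shear governs)

Weld metal: throat = 0.707×0.375 = 0.26513 in, L = 2×3 = 6 in. φR_n = 0.75 × 0.6 × 70 × 0.26513 × 6 = 50.1 kips.
Base metal shear (0.25 in plate): yield φR_n = 1.0×0.6×50×0.25×6 = 45.0 kips; rupture φR_n = 0.75×0.6×65×0.25×6 = 43.9 kips; take 43.9 kips (rupture).
Governing: min(50.1, 43.9) = 43.9 kips → base-metal shear.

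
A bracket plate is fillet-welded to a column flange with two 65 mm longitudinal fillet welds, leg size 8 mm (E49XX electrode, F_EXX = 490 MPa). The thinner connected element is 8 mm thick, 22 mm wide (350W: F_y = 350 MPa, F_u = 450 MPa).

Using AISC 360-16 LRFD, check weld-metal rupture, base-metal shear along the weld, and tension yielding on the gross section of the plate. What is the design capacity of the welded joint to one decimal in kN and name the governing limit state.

Weld metal: throat = 0.707×8 = 5.656 mm, L = 2×65 = 130 mm. φR_n = 0.75 × 0.6 × 490 × 5.656 × 130 = 162.1 kN.
Base metal shear (8 mm plate): yield φR_n = 1.0×0.6×350×8×130 = 218.4 kN; rupture φR_n = 0.75×0.6×450×8×130 = 210.6 kN; take 210.6 kN (rupture).
Tension yield (gross): A_g = 22×8 = 176 mm². φR_n = 0.90 × 350 × 176 = 55.4 kN.
Governing: min(162.1, 210.6, 55.4) = 55.4 kN → gross-section yield.

55.4 kN (gross-section yield governs)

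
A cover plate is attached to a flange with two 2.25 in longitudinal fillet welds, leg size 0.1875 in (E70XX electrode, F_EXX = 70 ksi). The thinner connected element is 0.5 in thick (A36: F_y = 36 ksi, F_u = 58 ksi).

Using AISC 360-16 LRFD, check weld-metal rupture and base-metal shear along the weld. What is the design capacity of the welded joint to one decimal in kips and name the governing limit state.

Weld metal: throat = 0.707×0.1875 = 0.13256 in, L = 2×2.25 = 4.5 in. φR_n = 0.75 × 0.6 × 70 × 0.13256 × 4.5 = 18.8 kips.
Base metal shear (0.5 in plate): yield φR_n = 1.0×0.6×36×0.5×4.5 = 48.6 kips; rupture φR_n = 0.75×0.6×58×0.5×4.5 = 58.7 kips; take 48.6 kips (yield).
Governing: min(18.8, 48.6) = 18.8 kips → weld metal.

18.8 kips (weld metal governs)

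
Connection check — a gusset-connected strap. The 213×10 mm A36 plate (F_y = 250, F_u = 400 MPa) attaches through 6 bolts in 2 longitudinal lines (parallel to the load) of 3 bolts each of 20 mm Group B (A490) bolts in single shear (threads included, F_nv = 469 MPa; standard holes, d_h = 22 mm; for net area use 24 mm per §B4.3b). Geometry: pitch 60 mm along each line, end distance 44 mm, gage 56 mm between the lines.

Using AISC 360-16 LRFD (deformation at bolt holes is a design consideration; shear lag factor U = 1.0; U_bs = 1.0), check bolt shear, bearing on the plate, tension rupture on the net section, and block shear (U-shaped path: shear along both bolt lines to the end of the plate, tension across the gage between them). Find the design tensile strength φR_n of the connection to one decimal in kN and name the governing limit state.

465.0 kN (block shear governs)

Bolt shear: A_b = π(20)²/4 = 314.16 mm². φR_n = 0.75 × 469 × 314.16 × 6 × 1 = 663.0 kN.
Bearing (10 mm plate, F_u = 400 MPa): end bolts L_c = 44 − 22/2 = 33, R_n = min(1.2×33×10×400, 2.4×20×10×400) = 158.4 kN/bolt; interior L_c = 60 − 22 = 38, R_n = 182.4 kN/bolt. φR_n = 0.75 × (2×158.4 + 4×182.4) = 784.8 kN.
Tension rupture (net): A_n = (213 − 2×24)×10 = 1650 mm² (U = 1.0, A_e = A_n). φR_n = 0.75 × 400 × 1650 = 495.0 kN.
Block shear: shear path 2×[44+2×60] = 2×164 mm, A_gv = 3280, A_nv = 2×(164 − 2.5×24)×10 = 2080 mm²; tension across gage: (56 − 1×24)×10 = 320 mm². R_n = min(0.6×400×2080, 0.6×250×3280) + 1.0×400×320 = min(499.2, 492) + 128 = 620 kN. φR_n = 0.75 × 620 = 465.0 kN.
Governing: min(663.0, 784.8, 495.0, 465.0) = 465.0 kN → block shear.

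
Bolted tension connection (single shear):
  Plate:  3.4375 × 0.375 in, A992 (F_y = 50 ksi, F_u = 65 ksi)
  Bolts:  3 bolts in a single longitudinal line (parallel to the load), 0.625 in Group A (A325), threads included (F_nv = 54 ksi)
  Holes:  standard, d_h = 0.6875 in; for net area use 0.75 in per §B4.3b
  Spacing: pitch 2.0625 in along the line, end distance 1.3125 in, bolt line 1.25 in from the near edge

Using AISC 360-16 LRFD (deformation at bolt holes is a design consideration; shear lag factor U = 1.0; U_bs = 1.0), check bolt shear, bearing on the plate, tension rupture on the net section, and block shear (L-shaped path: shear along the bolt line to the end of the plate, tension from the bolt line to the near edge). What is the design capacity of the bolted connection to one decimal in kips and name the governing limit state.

Bolt shear: A_b = π(0.625)²/4 = 0.3068 in². φR_n = 0.75 × 54 × 0.3068 × 3 × 1 = 37.3 kips.
Bearing (0.375 in plate, F_u = 65 ksi): end bolts L_c = 1.3125 − 0.6875/2 = 0.96875, R_n = min(1.2×0.96875×0.375×65, 2.4×0.625×0.375×65) = 28.336 kips/bolt; interior L_c = 2.0625 − 0.6875 = 1.375, R_n = 36.563 kips/bolt. φR_n = 0.75 × (1×28.336 + 2×36.563) = 76.1 kips.
Tension rupture (net): A_n = (3.4375 − 1×0.75)×0.375 = 1.0078 in² (U = 1.0, A_e = A_n). φR_n = 0.75 × 65 × 1.0078 = 49.1 kips.
Block shear: shear path 1×[1.3125+2×2.0625] = 1×5.4375 in, A_gv = 2.0391, A_nv = 1×(5.4375 − 2.5×0.75)×0.375 = 1.3359 in²; tension to near edge: (1.25 − 0.5×0.75)×0.375 = 0.32813 in². R_n = min(0.6×65×1.3359, 0.6×50×2.0391) + 1.0×65×0.32813 = min(52.1, 61.173) + 21.328 = 73.428 kips. φR_n = 0.75 × 73.428 = 55.1 kips.
Governing: min(37.3, 76.1, 49.1, 55.1) = 37.3 kips → bolt shear.

37.3 kips (bolt shear governs)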